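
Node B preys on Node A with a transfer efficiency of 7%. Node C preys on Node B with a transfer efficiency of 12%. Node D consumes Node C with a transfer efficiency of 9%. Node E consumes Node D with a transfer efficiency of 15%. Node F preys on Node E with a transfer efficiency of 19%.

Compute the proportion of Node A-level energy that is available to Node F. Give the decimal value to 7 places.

Product of link efficiencies: 0.07 × 0.12 × 0.09 × 0.15 × 0.19 = 0.000021546

0.0000215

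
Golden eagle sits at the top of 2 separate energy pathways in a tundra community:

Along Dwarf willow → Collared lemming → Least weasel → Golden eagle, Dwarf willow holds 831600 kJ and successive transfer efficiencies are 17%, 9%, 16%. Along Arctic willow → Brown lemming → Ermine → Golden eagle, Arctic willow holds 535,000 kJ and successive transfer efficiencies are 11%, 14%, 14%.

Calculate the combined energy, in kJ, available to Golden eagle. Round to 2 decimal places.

Via Dwarf willow: 831600 × 0.17 × 0.09 × 0.16 = 2035.7568 kJ
Via Arctic willow: 535000 × 0.11 × 0.14 × 0.14 = 1153.46 kJ
Total at Golden eagle: 2035.7568 + 1153.46 = 3189.2168 kJ

3189.22 kJ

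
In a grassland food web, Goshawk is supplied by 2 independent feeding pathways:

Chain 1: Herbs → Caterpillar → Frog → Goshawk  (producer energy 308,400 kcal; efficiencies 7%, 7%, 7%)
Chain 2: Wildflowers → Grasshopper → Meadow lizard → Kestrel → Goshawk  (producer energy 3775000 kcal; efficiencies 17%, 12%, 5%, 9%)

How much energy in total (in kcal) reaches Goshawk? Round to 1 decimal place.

Chain 1: 308400 × 0.07 × 0.07 × 0.07 = 105.7812 kcal
Chain 2: 3775000 × 0.17 × 0.12 × 0.05 × 0.09 = 346.545 kcal
Total at Goshawk: 105.7812 + 346.545 = 452.3262 kcal

452.3 kcal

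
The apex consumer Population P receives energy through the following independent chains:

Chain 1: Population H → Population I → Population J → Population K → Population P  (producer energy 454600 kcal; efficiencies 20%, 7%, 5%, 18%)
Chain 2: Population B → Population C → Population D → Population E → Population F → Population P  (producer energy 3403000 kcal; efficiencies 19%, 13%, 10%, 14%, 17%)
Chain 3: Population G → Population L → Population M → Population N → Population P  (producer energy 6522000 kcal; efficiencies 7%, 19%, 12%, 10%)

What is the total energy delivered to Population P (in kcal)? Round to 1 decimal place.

Chain 1: 454600 × 0.2 × 0.07 × 0.05 × 0.18 = 57.2796 kcal
Chain 2: 3403000 × 0.19 × 0.13 × 0.1 × 0.14 × 0.17 = 200.048758 kcal
Chain 3: 6522000 × 0.07 × 0.19 × 0.12 × 0.1 = 1040.9112 kcal
Total at Population P: 57.2796 + 200.048758 + 1040.9112 = 1298.239558 kcal

1298.2 kcal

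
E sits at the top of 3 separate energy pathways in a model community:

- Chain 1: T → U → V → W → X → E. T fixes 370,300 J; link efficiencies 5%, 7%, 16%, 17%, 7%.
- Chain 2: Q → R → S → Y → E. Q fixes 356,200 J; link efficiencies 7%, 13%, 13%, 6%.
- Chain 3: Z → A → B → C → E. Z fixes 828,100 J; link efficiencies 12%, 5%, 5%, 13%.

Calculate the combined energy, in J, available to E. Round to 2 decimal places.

Chain 1: 370300 × 0.05 × 0.07 × 0.16 × 0.17 × 0.07 = 2.4676792 J
Chain 2: 356200 × 0.07 × 0.13 × 0.13 × 0.06 = 25.283076 J
Chain 3: 828100 × 0.12 × 0.05 × 0.05 × 0.13 = 32.2959 J
Total at E: 2.4676792 + 25.283076 + 32.2959 = 60.0466552 J

60.05 J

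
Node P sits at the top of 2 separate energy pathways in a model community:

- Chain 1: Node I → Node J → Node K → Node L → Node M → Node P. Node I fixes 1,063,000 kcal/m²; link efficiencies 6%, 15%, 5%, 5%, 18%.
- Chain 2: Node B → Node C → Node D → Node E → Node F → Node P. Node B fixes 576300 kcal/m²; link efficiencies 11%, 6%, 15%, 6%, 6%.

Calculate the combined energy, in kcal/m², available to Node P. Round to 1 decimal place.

6.4 kcal/m²

Chain 1: 1063000 × 0.06 × 0.15 × 0.05 × 0.05 × 0.18 = 4.30515 kcal/m²
Chain 2: 576300 × 0.11 × 0.06 × 0.15 × 0.06 × 0.06 = 2.0539332 kcal/m²
Total at Node P: 4.30515 + 2.0539332 = 6.3590832 kcal/m²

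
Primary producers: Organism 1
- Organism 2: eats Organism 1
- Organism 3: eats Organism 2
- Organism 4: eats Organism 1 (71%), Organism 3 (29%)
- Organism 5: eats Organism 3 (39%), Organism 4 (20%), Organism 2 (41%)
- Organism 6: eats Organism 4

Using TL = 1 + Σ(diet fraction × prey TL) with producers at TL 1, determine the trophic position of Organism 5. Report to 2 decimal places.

3.51

Organism 2: 1 + 1 = 2
Organism 3: 1 + 2 = 3
Organism 4: 1 + (0.71×1 + 0.29×3) = 2.58
Organism 5: 1 + (0.39×3 + 0.2×2.58 + 0.41×2) = 3.506
Organism 6: 1 + 2.58 = 3.58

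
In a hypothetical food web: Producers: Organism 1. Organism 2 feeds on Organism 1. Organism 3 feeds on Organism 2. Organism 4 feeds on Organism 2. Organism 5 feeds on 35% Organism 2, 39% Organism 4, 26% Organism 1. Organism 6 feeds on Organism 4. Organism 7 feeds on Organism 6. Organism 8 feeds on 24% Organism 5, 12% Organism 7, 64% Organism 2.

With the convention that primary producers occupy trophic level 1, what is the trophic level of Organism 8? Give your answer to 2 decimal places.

3.63

Organism 2: 1 + 1 = 2
Organism 3: 1 + 2 = 3
Organism 4: 1 + 2 = 3
Organism 5: 1 + (0.35×2 + 0.39×3 + 0.26×1) = 3.13
Organism 6: 1 + 3 = 4
Organism 7: 1 + 4 = 5
Organism 8: 1 + (0.24×3.13 + 0.12×5 + 0.64×2) = 3.6312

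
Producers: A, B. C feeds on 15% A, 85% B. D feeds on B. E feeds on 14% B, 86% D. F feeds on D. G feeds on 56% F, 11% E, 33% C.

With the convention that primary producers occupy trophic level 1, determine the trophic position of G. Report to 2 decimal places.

C: 1 + (0.15×1 + 0.85×1) = 2
D: 1 + 1 = 2
E: 1 + (0.14×1 + 0.86×2) = 2.86
F: 1 + 2 = 3
G: 1 + (0.56×3 + 0.11×2.86 + 0.33×2) = 3.6546

3.65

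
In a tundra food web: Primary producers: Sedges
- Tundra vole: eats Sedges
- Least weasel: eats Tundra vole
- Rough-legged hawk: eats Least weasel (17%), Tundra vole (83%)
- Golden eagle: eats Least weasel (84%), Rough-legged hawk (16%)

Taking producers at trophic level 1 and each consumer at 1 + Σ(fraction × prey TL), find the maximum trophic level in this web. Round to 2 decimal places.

4.03

Tundra vole: 1 + 1 = 2
Least weasel: 1 + 2 = 3
Rough-legged hawk: 1 + (0.17×3 + 0.83×2) = 3.17
Golden eagle: 1 + (0.84×3 + 0.16×3.17) = 4.0272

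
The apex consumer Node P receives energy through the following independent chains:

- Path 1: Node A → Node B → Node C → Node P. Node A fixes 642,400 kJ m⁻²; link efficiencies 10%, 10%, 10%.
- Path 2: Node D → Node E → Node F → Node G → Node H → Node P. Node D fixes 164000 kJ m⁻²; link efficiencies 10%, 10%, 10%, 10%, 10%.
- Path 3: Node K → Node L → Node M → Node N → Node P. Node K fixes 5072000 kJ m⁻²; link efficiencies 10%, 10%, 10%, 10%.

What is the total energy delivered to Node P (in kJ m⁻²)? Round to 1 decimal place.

1151.2 kJ m⁻²

Path 1: 642400 × 0.1 × 0.1 × 0.1 = 642.4 kJ m⁻²
Path 2: 164000 × 0.1 × 0.1 × 0.1 × 0.1 × 0.1 = 1.64 kJ m⁻²
Path 3: 5072000 × 0.1 × 0.1 × 0.1 × 0.1 = 507.2 kJ m⁻²
Total at Node P: 642.4 + 1.64 + 507.2 = 1151.24 kJ m⁻²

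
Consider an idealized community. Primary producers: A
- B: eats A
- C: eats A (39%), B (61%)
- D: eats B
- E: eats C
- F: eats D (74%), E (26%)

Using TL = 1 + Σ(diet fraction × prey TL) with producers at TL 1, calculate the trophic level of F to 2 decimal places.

4.16

B: 1 + 1 = 2
C: 1 + (0.39×1 + 0.61×2) = 2.61
D: 1 + 2 = 3
E: 1 + 2.61 = 3.61
F: 1 + (0.74×3 + 0.26×3.61) = 4.1586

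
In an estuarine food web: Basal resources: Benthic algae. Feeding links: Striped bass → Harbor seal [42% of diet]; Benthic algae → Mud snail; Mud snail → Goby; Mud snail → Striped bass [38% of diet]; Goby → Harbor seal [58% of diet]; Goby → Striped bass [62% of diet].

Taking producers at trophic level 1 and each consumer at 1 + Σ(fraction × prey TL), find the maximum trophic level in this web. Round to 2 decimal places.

4.26

Mud snail: 1 + 1 = 2
Goby: 1 + 2 = 3
Striped bass: 1 + (0.62×3 + 0.38×2) = 3.62
Harbor seal: 1 + (0.42×3.62 + 0.58×3) = 4.2604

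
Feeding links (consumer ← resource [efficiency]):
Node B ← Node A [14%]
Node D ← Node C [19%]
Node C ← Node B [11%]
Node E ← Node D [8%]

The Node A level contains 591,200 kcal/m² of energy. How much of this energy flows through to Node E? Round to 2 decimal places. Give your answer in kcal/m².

Node B: 591200 × 0.14 = 82768 kcal/m²
Node C: 82768 × 0.11 = 9104.48 kcal/m²
Node D: 9104.48 × 0.19 = 1729.8512 kcal/m²
Node E: 1729.8512 × 0.08 = 138.388096 kcal/m²

138.39 kcal/m²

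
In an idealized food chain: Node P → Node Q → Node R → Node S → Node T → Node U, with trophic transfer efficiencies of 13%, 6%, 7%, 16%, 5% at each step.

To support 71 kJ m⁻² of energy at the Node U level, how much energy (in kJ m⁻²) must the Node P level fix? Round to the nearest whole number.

16254579 kJ m⁻²

Cumulative transfer efficiency: 0.13 × 0.06 × 0.07 × 0.16 × 0.05 = 0.000004368
Node P energy = 71 / 0.000004368 = 16254579 kJ m⁻²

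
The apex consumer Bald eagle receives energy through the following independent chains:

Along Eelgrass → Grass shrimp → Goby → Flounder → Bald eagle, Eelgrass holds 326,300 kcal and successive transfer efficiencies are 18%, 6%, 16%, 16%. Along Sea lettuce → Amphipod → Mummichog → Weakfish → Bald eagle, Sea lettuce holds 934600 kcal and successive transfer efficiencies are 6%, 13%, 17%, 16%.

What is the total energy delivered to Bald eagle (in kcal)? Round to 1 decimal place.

288.5 kcal

Via Eelgrass: 326300 × 0.18 × 0.06 × 0.16 × 0.16 = 90.215424 kcal
Via Sea lettuce: 934600 × 0.06 × 0.13 × 0.17 × 0.16 = 198.284736 kcal
Total at Bald eagle: 90.215424 + 198.284736 = 288.50016 kcal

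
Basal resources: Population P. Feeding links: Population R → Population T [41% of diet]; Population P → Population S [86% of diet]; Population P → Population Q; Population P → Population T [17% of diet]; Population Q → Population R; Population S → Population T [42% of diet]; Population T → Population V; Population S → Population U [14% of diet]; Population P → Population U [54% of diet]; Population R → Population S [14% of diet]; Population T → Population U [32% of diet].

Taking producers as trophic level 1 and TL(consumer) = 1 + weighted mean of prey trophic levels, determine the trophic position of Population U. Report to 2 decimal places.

2.93

Population Q: 1 + 1 = 2
Population R: 1 + 2 = 3
Population S: 1 + (0.14×3 + 0.86×1) = 2.28
Population T: 1 + (0.42×2.28 + 0.41×3 + 0.17×1) = 3.3576
Population U: 1 + (0.54×1 + 0.14×2.28 + 0.32×3.3576) = 2.933632
Population V: 1 + 3.3576 = 4.3576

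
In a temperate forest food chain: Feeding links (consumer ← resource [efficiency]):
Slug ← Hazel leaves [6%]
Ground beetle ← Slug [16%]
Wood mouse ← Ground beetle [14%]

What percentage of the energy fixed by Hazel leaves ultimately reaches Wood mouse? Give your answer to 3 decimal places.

Product of link efficiencies: 0.06 × 0.16 × 0.14 = 0.001344
As a percentage: 0.001344 × 100 = 0.134%

0.134%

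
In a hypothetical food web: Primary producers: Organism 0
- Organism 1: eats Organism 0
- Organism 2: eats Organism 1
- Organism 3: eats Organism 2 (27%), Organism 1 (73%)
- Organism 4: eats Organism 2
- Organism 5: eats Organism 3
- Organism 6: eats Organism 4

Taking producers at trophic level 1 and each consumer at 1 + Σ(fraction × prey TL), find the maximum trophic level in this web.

Organism 1: 1 + 1 = 2
Organism 2: 1 + 2 = 3
Organism 3: 1 + (0.27×3 + 0.73×2) = 3.27
Organism 4: 1 + 3 = 4
Organism 5: 1 + 3.27 = 4.27
Organism 6: 1 + 4 = 5

5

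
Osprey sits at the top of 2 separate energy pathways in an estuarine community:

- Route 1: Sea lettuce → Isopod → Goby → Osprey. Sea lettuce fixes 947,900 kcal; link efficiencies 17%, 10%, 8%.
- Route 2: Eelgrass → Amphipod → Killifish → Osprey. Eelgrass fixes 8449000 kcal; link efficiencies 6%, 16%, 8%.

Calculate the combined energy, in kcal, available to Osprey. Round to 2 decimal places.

7777.98 kcal

Route 1: 947900 × 0.17 × 0.1 × 0.08 = 1289.144 kcal
Route 2: 8449000 × 0.06 × 0.16 × 0.08 = 6488.832 kcal
Total at Osprey: 1289.144 + 6488.832 = 7777.976 kcal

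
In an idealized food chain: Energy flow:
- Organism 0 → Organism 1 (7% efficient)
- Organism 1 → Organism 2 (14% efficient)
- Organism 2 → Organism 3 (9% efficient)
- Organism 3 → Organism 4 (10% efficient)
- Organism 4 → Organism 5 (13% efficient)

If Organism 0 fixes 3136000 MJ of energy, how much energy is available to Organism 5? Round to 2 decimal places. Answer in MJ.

35.96 MJ

Organism 1: 3136000 × 0.07 = 219520 MJ
Organism 2: 219520 × 0.14 = 30732.8 MJ
Organism 3: 30732.8 × 0.09 = 2765.952 MJ
Organism 4: 2765.952 × 0.1 = 276.5952 MJ
Organism 5: 276.5952 × 0.13 = 35.957376 MJ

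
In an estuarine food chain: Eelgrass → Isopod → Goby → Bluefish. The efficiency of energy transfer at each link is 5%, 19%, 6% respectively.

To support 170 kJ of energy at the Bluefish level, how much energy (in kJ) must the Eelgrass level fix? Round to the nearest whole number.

298246 kJ

Cumulative transfer efficiency: 0.05 × 0.19 × 0.06 = 0.00057
Eelgrass energy = 170 / 0.00057 = 298246 kJ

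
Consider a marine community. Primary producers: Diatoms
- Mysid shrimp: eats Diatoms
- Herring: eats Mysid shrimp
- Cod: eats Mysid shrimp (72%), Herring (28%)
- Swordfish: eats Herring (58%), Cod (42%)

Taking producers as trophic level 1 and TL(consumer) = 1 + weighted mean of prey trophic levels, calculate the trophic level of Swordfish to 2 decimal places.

Mysid shrimp: 1 + 1 = 2
Herring: 1 + 2 = 3
Cod: 1 + (0.72×2 + 0.28×3) = 3.28
Swordfish: 1 + (0.58×3 + 0.42×3.28) = 4.1176

4.12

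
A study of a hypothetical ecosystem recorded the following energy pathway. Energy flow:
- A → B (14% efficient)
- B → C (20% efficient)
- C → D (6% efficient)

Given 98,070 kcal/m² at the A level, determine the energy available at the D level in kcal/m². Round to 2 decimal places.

164.76 kcal/m²

B: 98070 × 0.14 = 13729.8 kcal/m²
C: 13729.8 × 0.2 = 2745.96 kcal/m²
D: 2745.96 × 0.06 = 164.7576 kcal/m²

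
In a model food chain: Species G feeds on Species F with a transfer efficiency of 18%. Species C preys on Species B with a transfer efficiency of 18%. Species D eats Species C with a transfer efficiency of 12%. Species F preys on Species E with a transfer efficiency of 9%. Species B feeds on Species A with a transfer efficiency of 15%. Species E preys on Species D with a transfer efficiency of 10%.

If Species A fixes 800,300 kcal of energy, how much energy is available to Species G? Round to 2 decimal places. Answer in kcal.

4.20 kcal

Species B: 800300 × 0.15 = 120045 kcal
Species C: 120045 × 0.18 = 21608.1 kcal
Species D: 21608.1 × 0.12 = 2592.972 kcal
Species E: 2592.972 × 0.1 = 259.2972 kcal
Species F: 259.2972 × 0.09 = 23.336748 kcal
Species G: 23.336748 × 0.18 = 4.20061464 kcal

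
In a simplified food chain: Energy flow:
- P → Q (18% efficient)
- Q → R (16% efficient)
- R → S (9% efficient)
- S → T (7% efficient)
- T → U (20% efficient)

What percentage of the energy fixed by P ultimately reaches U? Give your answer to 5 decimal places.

Product of link efficiencies: 0.18 × 0.16 × 0.09 × 0.07 × 0.2 = 0.000036288
As a percentage: 0.000036288 × 100 = 0.00363%

0.00363%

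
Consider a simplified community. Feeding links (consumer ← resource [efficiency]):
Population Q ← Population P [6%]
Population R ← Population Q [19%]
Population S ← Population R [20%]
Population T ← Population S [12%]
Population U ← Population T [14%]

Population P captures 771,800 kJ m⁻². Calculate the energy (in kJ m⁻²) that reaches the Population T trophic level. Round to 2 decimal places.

Population Q: 771800 × 0.06 = 46308 kJ m⁻²
Population R: 46308 × 0.19 = 8798.52 kJ m⁻²
Population S: 8798.52 × 0.2 = 1759.704 kJ m⁻²
Population T: 1759.704 × 0.12 = 211.16448 kJ m⁻²

211.16 kJ m⁻²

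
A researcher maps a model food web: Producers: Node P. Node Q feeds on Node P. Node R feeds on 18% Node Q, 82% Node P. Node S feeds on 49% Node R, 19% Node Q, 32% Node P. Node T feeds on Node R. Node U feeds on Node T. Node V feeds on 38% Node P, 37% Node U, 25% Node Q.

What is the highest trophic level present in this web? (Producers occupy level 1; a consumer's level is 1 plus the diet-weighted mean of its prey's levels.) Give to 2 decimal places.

4.18

Node Q: 1 + 1 = 2
Node R: 1 + (0.18×2 + 0.82×1) = 2.18
Node S: 1 + (0.49×2.18 + 0.19×2 + 0.32×1) = 2.7682
Node T: 1 + 2.18 = 3.18
Node U: 1 + 3.18 = 4.18
Node V: 1 + (0.38×1 + 0.37×4.18 + 0.25×2) = 3.4266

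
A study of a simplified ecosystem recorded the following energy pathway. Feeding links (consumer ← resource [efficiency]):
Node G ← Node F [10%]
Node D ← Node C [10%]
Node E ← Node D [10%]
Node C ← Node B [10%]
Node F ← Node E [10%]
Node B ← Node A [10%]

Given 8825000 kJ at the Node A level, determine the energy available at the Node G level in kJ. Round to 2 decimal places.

8.83 kJ

Node B: 8825000 × 0.1 = 882500 kJ
Node C: 882500 × 0.1 = 88250 kJ
Node D: 88250 × 0.1 = 8825 kJ
Node E: 8825 × 0.1 = 882.5 kJ
Node F: 882.5 × 0.1 = 88.25 kJ
Node G: 88.25 × 0.1 = 8.825 kJ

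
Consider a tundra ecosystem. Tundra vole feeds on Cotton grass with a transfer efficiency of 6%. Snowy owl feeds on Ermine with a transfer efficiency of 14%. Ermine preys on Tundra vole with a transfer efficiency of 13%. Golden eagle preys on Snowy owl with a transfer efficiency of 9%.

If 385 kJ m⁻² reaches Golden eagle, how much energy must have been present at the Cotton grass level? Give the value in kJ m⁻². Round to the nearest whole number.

3917379 kJ m⁻²

Cumulative transfer efficiency: 0.06 × 0.13 × 0.14 × 0.09 = 0.00009828
Cotton grass energy = 385 / 0.00009828 = 3917379 kJ m⁻²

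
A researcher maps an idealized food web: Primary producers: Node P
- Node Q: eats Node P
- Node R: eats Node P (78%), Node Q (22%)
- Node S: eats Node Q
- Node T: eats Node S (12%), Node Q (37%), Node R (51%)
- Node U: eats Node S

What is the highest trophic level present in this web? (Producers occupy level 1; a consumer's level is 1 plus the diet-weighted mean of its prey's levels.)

Node Q: 1 + 1 = 2
Node R: 1 + (0.78×1 + 0.22×2) = 2.22
Node S: 1 + 2 = 3
Node T: 1 + (0.12×3 + 0.37×2 + 0.51×2.22) = 3.2322
Node U: 1 + 3 = 4

4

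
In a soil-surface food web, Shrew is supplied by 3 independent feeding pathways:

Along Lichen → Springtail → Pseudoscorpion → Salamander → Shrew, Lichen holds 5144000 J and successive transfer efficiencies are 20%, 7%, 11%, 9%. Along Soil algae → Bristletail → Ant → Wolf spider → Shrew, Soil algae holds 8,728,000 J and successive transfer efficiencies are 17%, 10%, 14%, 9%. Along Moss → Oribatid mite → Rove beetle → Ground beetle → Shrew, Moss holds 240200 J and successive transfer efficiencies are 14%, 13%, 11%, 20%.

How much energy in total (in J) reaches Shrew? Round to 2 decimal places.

2678.67 J

Via Lichen: 5144000 × 0.2 × 0.07 × 0.11 × 0.09 = 712.9584 J
Via Soil algae: 8728000 × 0.17 × 0.1 × 0.14 × 0.09 = 1869.5376 J
Via Moss: 240200 × 0.14 × 0.13 × 0.11 × 0.2 = 96.17608 J
Total at Shrew: 712.9584 + 1869.5376 + 96.17608 = 2678.67208 J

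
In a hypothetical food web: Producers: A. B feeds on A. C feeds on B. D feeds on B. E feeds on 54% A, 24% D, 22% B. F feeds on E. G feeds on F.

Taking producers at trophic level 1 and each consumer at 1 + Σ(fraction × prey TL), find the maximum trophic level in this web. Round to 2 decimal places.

4.70

B: 1 + 1 = 2
C: 1 + 2 = 3
D: 1 + 2 = 3
E: 1 + (0.54×1 + 0.24×3 + 0.22×2) = 2.7
F: 1 + 2.7 = 3.7
G: 1 + 3.7 = 4.7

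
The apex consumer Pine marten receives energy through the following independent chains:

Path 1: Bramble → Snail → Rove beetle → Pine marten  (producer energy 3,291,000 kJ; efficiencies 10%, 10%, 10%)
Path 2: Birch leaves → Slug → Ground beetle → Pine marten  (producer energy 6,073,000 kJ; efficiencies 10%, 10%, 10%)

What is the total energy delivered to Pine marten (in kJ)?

Path 1: 3291000 × 0.1 × 0.1 × 0.1 = 3291 kJ
Path 2: 6073000 × 0.1 × 0.1 × 0.1 = 6073 kJ
Total at Pine marten: 3291 + 6073 = 9364 kJ

9364 kJ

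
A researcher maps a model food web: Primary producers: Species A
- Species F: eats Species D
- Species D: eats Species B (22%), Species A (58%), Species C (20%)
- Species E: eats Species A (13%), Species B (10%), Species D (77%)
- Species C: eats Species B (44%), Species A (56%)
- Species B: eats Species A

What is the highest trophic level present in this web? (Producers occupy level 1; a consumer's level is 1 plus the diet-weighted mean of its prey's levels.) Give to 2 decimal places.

Species B: 1 + 1 = 2
Species C: 1 + (0.44×2 + 0.56×1) = 2.44
Species D: 1 + (0.22×2 + 0.58×1 + 0.2×2.44) = 2.508
Species E: 1 + (0.13×1 + 0.1×2 + 0.77×2.508) = 3.26116
Species F: 1 + 2.508 = 3.508

3.51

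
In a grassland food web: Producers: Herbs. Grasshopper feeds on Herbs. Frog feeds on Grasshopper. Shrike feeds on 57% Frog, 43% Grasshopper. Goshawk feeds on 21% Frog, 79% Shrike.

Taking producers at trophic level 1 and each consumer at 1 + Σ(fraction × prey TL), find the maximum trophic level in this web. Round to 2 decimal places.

4.45

Grasshopper: 1 + 1 = 2
Frog: 1 + 2 = 3
Shrike: 1 + (0.57×3 + 0.43×2) = 3.57
Goshawk: 1 + (0.21×3 + 0.79×3.57) = 4.4503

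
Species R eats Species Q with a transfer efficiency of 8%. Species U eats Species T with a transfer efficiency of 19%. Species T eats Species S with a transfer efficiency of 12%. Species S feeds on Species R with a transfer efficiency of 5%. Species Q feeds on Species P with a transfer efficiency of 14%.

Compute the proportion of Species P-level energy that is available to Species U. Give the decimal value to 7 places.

Product of link efficiencies: 0.14 × 0.08 × 0.05 × 0.12 × 0.19 = 0.000012768

0.0000128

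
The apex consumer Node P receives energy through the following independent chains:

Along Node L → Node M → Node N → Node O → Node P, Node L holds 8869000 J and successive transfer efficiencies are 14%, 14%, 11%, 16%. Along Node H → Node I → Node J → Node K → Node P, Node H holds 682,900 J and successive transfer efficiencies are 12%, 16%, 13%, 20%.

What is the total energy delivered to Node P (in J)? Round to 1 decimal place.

Via Node L: 8869000 × 0.14 × 0.14 × 0.11 × 0.16 = 3059.45024 J
Via Node H: 682900 × 0.12 × 0.16 × 0.13 × 0.2 = 340.90368 J
Total at Node P: 3059.45024 + 340.90368 = 3400.35392 J

3400.4 J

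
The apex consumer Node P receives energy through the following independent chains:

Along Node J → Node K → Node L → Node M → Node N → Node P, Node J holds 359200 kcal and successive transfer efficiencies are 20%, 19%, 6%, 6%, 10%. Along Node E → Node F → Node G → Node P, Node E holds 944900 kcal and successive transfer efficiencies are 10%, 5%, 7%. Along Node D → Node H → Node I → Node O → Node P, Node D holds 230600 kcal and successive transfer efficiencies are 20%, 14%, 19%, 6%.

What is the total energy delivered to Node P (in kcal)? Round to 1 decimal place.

Via Node J: 359200 × 0.2 × 0.19 × 0.06 × 0.06 × 0.1 = 4.913856 kcal
Via Node E: 944900 × 0.1 × 0.05 × 0.07 = 330.715 kcal
Via Node D: 230600 × 0.2 × 0.14 × 0.19 × 0.06 = 73.60752 kcal
Total at Node P: 4.913856 + 330.715 + 73.60752 = 409.236376 kcal

409.2 kcal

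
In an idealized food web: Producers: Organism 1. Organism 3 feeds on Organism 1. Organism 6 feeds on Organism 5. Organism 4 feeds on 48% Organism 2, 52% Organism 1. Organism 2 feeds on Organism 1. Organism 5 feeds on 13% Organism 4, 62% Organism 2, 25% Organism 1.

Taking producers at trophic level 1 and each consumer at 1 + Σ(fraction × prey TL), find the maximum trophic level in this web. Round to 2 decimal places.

3.81

Organism 2: 1 + 1 = 2
Organism 3: 1 + 1 = 2
Organism 4: 1 + (0.48×2 + 0.52×1) = 2.48
Organism 5: 1 + (0.13×2.48 + 0.62×2 + 0.25×1) = 2.8124
Organism 6: 1 + 2.8124 = 3.8124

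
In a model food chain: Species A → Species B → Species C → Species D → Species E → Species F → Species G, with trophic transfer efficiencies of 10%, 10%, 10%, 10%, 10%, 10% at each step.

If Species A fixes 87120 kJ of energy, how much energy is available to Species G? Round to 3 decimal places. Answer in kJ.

Species B: 87120 × 0.1 = 8712 kJ
Species C: 8712 × 0.1 = 871.2 kJ
Species D: 871.2 × 0.1 = 87.12 kJ
Species E: 87.12 × 0.1 = 8.712 kJ
Species F: 8.712 × 0.1 = 0.8712 kJ
Species G: 0.8712 × 0.1 = 0.08712 kJ

0.087 kJ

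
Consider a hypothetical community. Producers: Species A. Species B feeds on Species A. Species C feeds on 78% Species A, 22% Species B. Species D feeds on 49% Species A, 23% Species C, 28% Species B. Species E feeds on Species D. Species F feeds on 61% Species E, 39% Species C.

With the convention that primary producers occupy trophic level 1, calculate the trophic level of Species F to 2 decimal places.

4.04

Species B: 1 + 1 = 2
Species C: 1 + (0.78×1 + 0.22×2) = 2.22
Species D: 1 + (0.49×1 + 0.23×2.22 + 0.28×2) = 2.5606
Species E: 1 + 2.5606 = 3.5606
Species F: 1 + (0.61×3.5606 + 0.39×2.22) = 4.037766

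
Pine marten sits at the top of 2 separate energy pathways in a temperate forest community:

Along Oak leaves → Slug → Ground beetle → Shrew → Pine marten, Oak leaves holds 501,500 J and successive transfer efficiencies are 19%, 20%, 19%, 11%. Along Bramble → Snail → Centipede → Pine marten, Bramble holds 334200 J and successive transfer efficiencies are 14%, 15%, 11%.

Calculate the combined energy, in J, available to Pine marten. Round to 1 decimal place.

Via Oak leaves: 501500 × 0.19 × 0.2 × 0.19 × 0.11 = 398.2913 J
Via Bramble: 334200 × 0.14 × 0.15 × 0.11 = 772.002 J
Total at Pine marten: 398.2913 + 772.002 = 1170.2933 J

1170.3 J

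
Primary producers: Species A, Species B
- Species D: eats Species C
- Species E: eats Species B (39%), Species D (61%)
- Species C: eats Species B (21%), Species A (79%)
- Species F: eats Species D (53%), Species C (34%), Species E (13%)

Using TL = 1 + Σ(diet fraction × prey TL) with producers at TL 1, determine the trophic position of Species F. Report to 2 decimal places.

3.69

Species C: 1 + (0.21×1 + 0.79×1) = 2
Species D: 1 + 2 = 3
Species E: 1 + (0.39×1 + 0.61×3) = 3.22
Species F: 1 + (0.53×3 + 0.34×2 + 0.13×3.22) = 3.6886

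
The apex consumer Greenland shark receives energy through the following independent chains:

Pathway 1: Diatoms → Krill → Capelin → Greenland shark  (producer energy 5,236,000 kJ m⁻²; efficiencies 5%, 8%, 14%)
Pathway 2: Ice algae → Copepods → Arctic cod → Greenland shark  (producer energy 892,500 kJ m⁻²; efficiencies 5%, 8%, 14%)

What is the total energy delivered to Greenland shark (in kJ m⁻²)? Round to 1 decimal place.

3432.0 kJ m⁻²

Pathway 1: 5236000 × 0.05 × 0.08 × 0.14 = 2932.16 kJ m⁻²
Pathway 2: 892500 × 0.05 × 0.08 × 0.14 = 499.8 kJ m⁻²
Total at Greenland shark: 2932.16 + 499.8 = 3431.96 kJ m⁻²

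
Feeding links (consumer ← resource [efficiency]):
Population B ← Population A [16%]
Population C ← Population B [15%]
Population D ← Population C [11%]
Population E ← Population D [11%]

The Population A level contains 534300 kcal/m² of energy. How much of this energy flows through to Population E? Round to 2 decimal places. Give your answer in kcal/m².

Population B: 534300 × 0.16 = 85488 kcal/m²
Population C: 85488 × 0.15 = 12823.2 kcal/m²
Population D: 12823.2 × 0.11 = 1410.552 kcal/m²
Population E: 1410.552 × 0.11 = 155.16072 kcal/m²

155.16 kcal/m²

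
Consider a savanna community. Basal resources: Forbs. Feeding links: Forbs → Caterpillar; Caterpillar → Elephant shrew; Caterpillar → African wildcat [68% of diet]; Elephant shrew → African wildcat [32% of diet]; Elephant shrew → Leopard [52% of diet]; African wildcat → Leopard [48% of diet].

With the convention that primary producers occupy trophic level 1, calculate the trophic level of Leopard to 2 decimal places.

Caterpillar: 1 + 1 = 2
Elephant shrew: 1 + 2 = 3
African wildcat: 1 + (0.68×2 + 0.32×3) = 3.32
Leopard: 1 + (0.52×3 + 0.48×3.32) = 4.1536

4.15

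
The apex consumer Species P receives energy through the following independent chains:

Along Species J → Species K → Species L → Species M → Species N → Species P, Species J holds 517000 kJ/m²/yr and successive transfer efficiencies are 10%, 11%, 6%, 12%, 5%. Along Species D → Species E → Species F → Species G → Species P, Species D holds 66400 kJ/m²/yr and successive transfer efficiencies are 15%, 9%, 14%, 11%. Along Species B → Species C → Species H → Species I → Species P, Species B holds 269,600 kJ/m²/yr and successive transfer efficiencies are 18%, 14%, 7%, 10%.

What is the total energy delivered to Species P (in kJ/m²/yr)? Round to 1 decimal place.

63.4 kJ/m²/yr

Via Species J: 517000 × 0.1 × 0.11 × 0.06 × 0.12 × 0.05 = 2.04732 kJ/m²/yr
Via Species D: 66400 × 0.15 × 0.09 × 0.14 × 0.11 = 13.80456 kJ/m²/yr
Via Species B: 269600 × 0.18 × 0.14 × 0.07 × 0.1 = 47.55744 kJ/m²/yr
Total at Species P: 2.04732 + 13.80456 + 47.55744 = 63.40932 kJ/m²/yr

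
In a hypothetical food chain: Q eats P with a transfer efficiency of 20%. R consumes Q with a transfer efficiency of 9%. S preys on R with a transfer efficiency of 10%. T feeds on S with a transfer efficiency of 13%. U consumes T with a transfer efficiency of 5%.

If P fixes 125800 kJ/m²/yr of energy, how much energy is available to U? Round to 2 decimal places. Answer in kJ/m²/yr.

1.47 kJ/m²/yr

Q: 125800 × 0.2 = 25160 kJ/m²/yr
R: 25160 × 0.09 = 2264.4 kJ/m²/yr
S: 2264.4 × 0.1 = 226.44 kJ/m²/yr
T: 226.44 × 0.13 = 29.4372 kJ/m²/yr
U: 29.4372 × 0.05 = 1.47186 kJ/m²/yr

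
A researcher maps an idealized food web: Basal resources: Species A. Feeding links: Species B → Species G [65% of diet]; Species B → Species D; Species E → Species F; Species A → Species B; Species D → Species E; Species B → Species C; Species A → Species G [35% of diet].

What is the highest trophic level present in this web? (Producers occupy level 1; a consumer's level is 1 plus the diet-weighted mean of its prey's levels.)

Species B: 1 + 1 = 2
Species C: 1 + 2 = 3
Species D: 1 + 2 = 3
Species E: 1 + 3 = 4
Species F: 1 + 4 = 5
Species G: 1 + (0.65×2 + 0.35×1) = 2.65

5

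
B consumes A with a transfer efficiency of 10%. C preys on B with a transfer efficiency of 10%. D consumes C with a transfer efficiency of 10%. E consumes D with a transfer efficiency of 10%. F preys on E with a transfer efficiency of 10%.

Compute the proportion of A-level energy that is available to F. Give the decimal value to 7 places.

0.0000100

Product of link efficiencies: 0.1 × 0.1 × 0.1 × 0.1 × 0.1 = 0.00001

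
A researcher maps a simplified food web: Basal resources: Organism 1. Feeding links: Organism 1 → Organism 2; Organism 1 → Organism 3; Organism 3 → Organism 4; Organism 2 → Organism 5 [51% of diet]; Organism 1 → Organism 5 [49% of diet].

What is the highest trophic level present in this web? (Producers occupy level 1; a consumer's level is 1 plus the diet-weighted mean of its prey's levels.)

3

Organism 2: 1 + 1 = 2
Organism 3: 1 + 1 = 2
Organism 4: 1 + 2 = 3
Organism 5: 1 + (0.51×2 + 0.49×1) = 2.51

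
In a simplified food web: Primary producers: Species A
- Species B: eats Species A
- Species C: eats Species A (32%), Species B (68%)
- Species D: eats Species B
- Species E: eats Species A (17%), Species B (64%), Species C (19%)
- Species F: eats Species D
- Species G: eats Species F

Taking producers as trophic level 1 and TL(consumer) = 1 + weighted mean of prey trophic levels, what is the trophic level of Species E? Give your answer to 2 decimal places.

2.96

Species B: 1 + 1 = 2
Species C: 1 + (0.32×1 + 0.68×2) = 2.68
Species D: 1 + 2 = 3
Species E: 1 + (0.17×1 + 0.64×2 + 0.19×2.68) = 2.9592
Species F: 1 + 3 = 4
Species G: 1 + 4 = 5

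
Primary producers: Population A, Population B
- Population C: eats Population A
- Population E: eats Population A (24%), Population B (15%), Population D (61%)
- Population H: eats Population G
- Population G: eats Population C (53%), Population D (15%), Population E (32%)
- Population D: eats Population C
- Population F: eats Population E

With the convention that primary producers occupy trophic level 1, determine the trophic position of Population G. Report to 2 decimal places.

3.54

Population C: 1 + 1 = 2
Population D: 1 + 2 = 3
Population E: 1 + (0.24×1 + 0.15×1 + 0.61×3) = 3.22
Population F: 1 + 3.22 = 4.22
Population G: 1 + (0.53×2 + 0.15×3 + 0.32×3.22) = 3.5404
Population H: 1 + 3.5404 = 4.5404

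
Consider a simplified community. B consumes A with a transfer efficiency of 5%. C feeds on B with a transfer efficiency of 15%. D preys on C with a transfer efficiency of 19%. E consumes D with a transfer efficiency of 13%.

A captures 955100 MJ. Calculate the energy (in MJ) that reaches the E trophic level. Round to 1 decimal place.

B: 955100 × 0.05 = 47755 MJ
C: 47755 × 0.15 = 7163.25 MJ
D: 7163.25 × 0.19 = 1361.0175 MJ
E: 1361.0175 × 0.13 = 176.932275 MJ

176.9 MJ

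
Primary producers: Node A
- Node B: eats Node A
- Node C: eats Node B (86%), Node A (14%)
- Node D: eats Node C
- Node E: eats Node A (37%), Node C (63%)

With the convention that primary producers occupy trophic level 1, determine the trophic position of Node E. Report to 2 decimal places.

Node B: 1 + 1 = 2
Node C: 1 + (0.86×2 + 0.14×1) = 2.86
Node D: 1 + 2.86 = 3.86
Node E: 1 + (0.37×1 + 0.63×2.86) = 3.1718

3.17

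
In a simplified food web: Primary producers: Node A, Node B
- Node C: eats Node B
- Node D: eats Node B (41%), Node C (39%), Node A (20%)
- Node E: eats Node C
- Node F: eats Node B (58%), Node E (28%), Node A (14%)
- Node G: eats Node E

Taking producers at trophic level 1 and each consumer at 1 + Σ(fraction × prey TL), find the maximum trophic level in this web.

Node C: 1 + 1 = 2
Node D: 1 + (0.41×1 + 0.39×2 + 0.2×1) = 2.39
Node E: 1 + 2 = 3
Node F: 1 + (0.58×1 + 0.28×3 + 0.14×1) = 2.56
Node G: 1 + 3 = 4

4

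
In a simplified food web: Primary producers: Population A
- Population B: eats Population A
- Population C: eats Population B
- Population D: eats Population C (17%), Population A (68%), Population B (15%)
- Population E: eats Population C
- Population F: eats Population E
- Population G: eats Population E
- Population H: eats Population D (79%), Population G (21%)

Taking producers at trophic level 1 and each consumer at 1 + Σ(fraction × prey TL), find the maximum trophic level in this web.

Population B: 1 + 1 = 2
Population C: 1 + 2 = 3
Population D: 1 + (0.17×3 + 0.68×1 + 0.15×2) = 2.49
Population E: 1 + 3 = 4
Population F: 1 + 4 = 5
Population G: 1 + 4 = 5
Population H: 1 + (0.79×2.49 + 0.21×5) = 4.0171

5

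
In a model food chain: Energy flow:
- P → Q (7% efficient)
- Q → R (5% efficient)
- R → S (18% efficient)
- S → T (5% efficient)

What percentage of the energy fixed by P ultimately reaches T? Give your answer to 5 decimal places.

Product of link efficiencies: 0.07 × 0.05 × 0.18 × 0.05 = 0.0000315
As a percentage: 0.0000315 × 100 = 0.00315%

0.00315%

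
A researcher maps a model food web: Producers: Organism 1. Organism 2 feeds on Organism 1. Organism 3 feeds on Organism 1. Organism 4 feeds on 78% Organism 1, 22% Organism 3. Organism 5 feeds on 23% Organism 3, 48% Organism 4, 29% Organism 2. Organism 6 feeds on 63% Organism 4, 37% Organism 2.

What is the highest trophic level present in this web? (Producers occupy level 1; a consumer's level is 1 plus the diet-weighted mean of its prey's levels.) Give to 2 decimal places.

3.14

Organism 2: 1 + 1 = 2
Organism 3: 1 + 1 = 2
Organism 4: 1 + (0.78×1 + 0.22×2) = 2.22
Organism 5: 1 + (0.23×2 + 0.48×2.22 + 0.29×2) = 3.1056
Organism 6: 1 + (0.63×2.22 + 0.37×2) = 3.1386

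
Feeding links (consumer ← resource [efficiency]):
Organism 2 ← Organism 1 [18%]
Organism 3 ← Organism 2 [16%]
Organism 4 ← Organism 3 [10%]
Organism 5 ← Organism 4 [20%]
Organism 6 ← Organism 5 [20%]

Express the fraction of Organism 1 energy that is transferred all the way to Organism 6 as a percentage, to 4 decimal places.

Product of link efficiencies: 0.18 × 0.16 × 0.1 × 0.2 × 0.2 = 0.0001152
As a percentage: 0.0001152 × 100 = 0.0115%

0.0115%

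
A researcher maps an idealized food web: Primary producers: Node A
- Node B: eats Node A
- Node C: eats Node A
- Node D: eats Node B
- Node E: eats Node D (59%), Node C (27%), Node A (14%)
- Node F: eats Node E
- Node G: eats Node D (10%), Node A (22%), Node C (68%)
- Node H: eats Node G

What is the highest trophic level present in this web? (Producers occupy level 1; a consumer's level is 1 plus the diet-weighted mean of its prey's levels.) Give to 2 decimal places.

4.45

Node B: 1 + 1 = 2
Node C: 1 + 1 = 2
Node D: 1 + 2 = 3
Node E: 1 + (0.59×3 + 0.27×2 + 0.14×1) = 3.45
Node F: 1 + 3.45 = 4.45
Node G: 1 + (0.1×3 + 0.22×1 + 0.68×2) = 2.88
Node H: 1 + 2.88 = 3.88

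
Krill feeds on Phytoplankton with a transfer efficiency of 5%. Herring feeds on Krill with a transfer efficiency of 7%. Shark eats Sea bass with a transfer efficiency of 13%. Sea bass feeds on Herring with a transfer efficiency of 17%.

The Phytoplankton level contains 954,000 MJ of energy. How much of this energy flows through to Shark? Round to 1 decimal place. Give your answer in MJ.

73.8 MJ

Krill: 954000 × 0.05 = 47700 MJ
Herring: 47700 × 0.07 = 3339 MJ
Sea bass: 3339 × 0.17 = 567.63 MJ
Shark: 567.63 × 0.13 = 73.7919 MJ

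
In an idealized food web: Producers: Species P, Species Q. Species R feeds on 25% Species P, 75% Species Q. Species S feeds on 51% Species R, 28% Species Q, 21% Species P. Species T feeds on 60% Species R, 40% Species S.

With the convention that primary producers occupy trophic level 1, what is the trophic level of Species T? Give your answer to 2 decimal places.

Species R: 1 + (0.25×1 + 0.75×1) = 2
Species S: 1 + (0.51×2 + 0.28×1 + 0.21×1) = 2.51
Species T: 1 + (0.6×2 + 0.4×2.51) = 3.204

3.20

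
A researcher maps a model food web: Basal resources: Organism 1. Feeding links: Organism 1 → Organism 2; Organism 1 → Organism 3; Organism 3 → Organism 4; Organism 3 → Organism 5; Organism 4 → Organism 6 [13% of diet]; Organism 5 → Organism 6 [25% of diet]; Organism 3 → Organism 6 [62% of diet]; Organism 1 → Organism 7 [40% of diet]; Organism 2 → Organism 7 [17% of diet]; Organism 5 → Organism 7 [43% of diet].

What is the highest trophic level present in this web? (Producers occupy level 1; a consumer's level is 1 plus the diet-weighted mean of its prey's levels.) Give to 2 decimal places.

Organism 2: 1 + 1 = 2
Organism 3: 1 + 1 = 2
Organism 4: 1 + 2 = 3
Organism 5: 1 + 2 = 3
Organism 6: 1 + (0.13×3 + 0.25×3 + 0.62×2) = 3.38
Organism 7: 1 + (0.4×1 + 0.17×2 + 0.43×3) = 3.03

3.38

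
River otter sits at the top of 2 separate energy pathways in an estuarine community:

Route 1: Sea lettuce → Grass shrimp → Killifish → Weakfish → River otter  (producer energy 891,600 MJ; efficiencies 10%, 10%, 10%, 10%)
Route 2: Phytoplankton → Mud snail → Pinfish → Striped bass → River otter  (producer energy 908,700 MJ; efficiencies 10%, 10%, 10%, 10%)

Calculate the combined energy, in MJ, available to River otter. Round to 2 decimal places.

180.03 MJ

Route 1: 891600 × 0.1 × 0.1 × 0.1 × 0.1 = 89.16 MJ
Route 2: 908700 × 0.1 × 0.1 × 0.1 × 0.1 = 90.87 MJ
Total at River otter: 89.16 + 90.87 = 180.03 MJ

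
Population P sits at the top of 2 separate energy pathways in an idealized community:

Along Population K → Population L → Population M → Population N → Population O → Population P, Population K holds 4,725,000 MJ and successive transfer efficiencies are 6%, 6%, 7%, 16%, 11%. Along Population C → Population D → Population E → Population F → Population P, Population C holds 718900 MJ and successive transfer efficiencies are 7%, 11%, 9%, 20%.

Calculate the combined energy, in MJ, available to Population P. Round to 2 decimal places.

120.60 MJ

Via Population K: 4725000 × 0.06 × 0.06 × 0.07 × 0.16 × 0.11 = 20.95632 MJ
Via Population C: 718900 × 0.07 × 0.11 × 0.09 × 0.2 = 99.63954 MJ
Total at Population P: 20.95632 + 99.63954 = 120.59586 MJ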